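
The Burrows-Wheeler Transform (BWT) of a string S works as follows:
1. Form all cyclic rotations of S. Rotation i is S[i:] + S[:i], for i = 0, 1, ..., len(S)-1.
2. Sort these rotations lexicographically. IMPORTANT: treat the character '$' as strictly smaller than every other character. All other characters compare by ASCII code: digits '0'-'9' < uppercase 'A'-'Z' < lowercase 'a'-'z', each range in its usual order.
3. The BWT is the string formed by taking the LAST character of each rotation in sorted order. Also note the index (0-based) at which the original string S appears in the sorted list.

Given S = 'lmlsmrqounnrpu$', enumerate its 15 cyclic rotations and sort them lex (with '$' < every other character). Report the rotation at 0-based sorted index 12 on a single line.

All 15 rotations (rotation i = S[i:]+S[:i]):
  rot[0] = lmlsmrqounnrpu$
  rot[1] = mlsmrqounnrpu$l
  rot[2] = lsmrqounnrpu$lm
  rot[3] = smrqounnrpu$lml
  rot[4] = mrqounnrpu$lmls
  rot[5] = rqounnrpu$lmlsm
  rot[6] = qounnrpu$lmlsmr
  rot[7] = ounnrpu$lmlsmrq
  rot[8] = unnrpu$lmlsmrqo
  rot[9] = nnrpu$lmlsmrqou
  rot[10] = nrpu$lmlsmrqoun
  rot[11] = rpu$lmlsmrqounn
  rot[12] = pu$lmlsmrqounnr
  rot[13] = u$lmlsmrqounnrp
  rot[14] = $lmlsmrqounnrpu
Sorted (with $ < everything):
  sorted[0] = $lmlsmrqounnrpu
  sorted[1] = lmlsmrqounnrpu$
  sorted[2] = lsmrqounnrpu$lm
  sorted[3] = mlsmrqounnrpu$l
  sorted[4] = mrqounnrpu$lmls
  sorted[5] = nnrpu$lmlsmrqou
  sorted[6] = nrpu$lmlsmrqoun
  sorted[7] = ounnrpu$lmlsmrq
  sorted[8] = pu$lmlsmrqounnr
  sorted[9] = qounnrpu$lmlsmr
  sorted[10] = rpu$lmlsmrqounn
  sorted[11] = rqounnrpu$lmlsm
  sorted[12] = smrqounnrpu$lml
  sorted[13] = u$lmlsmrqounnrp
  sorted[14] = unnrpu$lmlsmrqo
sorted[12] = smrqounnrpu$lml

Answer: smrqounnrpu$lml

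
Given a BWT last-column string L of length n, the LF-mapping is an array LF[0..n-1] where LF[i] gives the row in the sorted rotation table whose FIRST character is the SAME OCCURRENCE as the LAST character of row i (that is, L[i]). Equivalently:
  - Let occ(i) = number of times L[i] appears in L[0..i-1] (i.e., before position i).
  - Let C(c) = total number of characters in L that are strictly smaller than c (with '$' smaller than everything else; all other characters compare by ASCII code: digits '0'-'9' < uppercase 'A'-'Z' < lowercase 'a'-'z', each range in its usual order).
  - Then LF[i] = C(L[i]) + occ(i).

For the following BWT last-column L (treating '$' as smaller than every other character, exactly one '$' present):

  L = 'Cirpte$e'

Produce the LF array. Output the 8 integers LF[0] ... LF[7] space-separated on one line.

Answer: 1 4 6 5 7 2 0 3

Derivation:
Char counts: '$':1, 'C':1, 'e':2, 'i':1, 'p':1, 'r':1, 't':1
C (first-col start): C('$')=0, C('C')=1, C('e')=2, C('i')=4, C('p')=5, C('r')=6, C('t')=7
L[0]='C': occ=0, LF[0]=C('C')+0=1+0=1
L[1]='i': occ=0, LF[1]=C('i')+0=4+0=4
L[2]='r': occ=0, LF[2]=C('r')+0=6+0=6
L[3]='p': occ=0, LF[3]=C('p')+0=5+0=5
L[4]='t': occ=0, LF[4]=C('t')+0=7+0=7
L[5]='e': occ=0, LF[5]=C('e')+0=2+0=2
L[6]='$': occ=0, LF[6]=C('$')+0=0+0=0
L[7]='e': occ=1, LF[7]=C('e')+1=2+1=3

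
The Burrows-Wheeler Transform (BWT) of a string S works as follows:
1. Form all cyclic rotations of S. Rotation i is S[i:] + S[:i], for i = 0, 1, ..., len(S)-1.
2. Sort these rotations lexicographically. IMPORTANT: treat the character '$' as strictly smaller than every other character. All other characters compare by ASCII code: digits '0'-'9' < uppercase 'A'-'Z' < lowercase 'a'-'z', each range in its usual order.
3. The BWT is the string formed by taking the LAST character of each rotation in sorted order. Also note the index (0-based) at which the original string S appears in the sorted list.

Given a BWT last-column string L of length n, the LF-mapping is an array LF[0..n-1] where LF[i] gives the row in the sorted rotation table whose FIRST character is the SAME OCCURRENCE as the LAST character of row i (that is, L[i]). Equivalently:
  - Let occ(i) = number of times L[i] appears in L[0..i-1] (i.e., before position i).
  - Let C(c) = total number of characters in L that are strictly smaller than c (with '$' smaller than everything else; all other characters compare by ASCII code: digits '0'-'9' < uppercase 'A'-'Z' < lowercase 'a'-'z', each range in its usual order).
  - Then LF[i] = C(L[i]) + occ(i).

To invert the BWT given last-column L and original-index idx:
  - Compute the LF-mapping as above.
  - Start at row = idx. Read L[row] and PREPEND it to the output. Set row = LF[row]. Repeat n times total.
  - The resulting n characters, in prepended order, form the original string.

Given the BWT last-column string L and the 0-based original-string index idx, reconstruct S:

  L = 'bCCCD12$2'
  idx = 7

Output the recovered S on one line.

LF mapping: 8 4 5 6 7 1 2 0 3
Walk LF starting at row 7, prepending L[row]:
  step 1: row=7, L[7]='$', prepend. Next row=LF[7]=0
  step 2: row=0, L[0]='b', prepend. Next row=LF[0]=8
  step 3: row=8, L[8]='2', prepend. Next row=LF[8]=3
  step 4: row=3, L[3]='C', prepend. Next row=LF[3]=6
  step 5: row=6, L[6]='2', prepend. Next row=LF[6]=2
  step 6: row=2, L[2]='C', prepend. Next row=LF[2]=5
  step 7: row=5, L[5]='1', prepend. Next row=LF[5]=1
  step 8: row=1, L[1]='C', prepend. Next row=LF[1]=4
  step 9: row=4, L[4]='D', prepend. Next row=LF[4]=7
Reversed output: DC1C2C2b$

Answer: DC1C2C2b$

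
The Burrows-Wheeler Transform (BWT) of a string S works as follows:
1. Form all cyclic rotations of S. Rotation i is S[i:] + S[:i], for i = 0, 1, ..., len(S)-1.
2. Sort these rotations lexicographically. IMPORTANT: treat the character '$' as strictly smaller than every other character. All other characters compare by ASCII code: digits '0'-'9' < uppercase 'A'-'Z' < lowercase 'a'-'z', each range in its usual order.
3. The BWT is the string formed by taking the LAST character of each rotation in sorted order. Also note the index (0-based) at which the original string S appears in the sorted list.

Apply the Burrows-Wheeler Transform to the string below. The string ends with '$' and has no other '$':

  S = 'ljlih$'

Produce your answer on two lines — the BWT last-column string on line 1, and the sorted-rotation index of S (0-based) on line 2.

All 6 rotations (rotation i = S[i:]+S[:i]):
  rot[0] = ljlih$
  rot[1] = jlih$l
  rot[2] = lih$lj
  rot[3] = ih$ljl
  rot[4] = h$ljli
  rot[5] = $ljlih
Sorted (with $ < everything):
  sorted[0] = $ljlih  (last char: 'h')
  sorted[1] = h$ljli  (last char: 'i')
  sorted[2] = ih$ljl  (last char: 'l')
  sorted[3] = jlih$l  (last char: 'l')
  sorted[4] = lih$lj  (last char: 'j')
  sorted[5] = ljlih$  (last char: '$')
Last column: hillj$
Original string S is at sorted index 5

Answer: hillj$
5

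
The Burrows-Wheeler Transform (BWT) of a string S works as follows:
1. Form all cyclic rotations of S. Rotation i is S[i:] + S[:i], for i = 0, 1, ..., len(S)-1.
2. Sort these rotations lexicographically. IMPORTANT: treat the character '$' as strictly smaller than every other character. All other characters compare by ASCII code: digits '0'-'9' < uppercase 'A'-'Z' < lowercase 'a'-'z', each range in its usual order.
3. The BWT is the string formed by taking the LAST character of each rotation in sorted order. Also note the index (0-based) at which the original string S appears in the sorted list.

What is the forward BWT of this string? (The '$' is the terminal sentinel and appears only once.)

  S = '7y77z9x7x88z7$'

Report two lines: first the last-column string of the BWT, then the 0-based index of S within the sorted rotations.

Answer: 7zyx$7x8z97787
4

Derivation:
All 14 rotations (rotation i = S[i:]+S[:i]):
  rot[0] = 7y77z9x7x88z7$
  rot[1] = y77z9x7x88z7$7
  rot[2] = 77z9x7x88z7$7y
  rot[3] = 7z9x7x88z7$7y7
  rot[4] = z9x7x88z7$7y77
  rot[5] = 9x7x88z7$7y77z
  rot[6] = x7x88z7$7y77z9
  rot[7] = 7x88z7$7y77z9x
  rot[8] = x88z7$7y77z9x7
  rot[9] = 88z7$7y77z9x7x
  rot[10] = 8z7$7y77z9x7x8
  rot[11] = z7$7y77z9x7x88
  rot[12] = 7$7y77z9x7x88z
  rot[13] = $7y77z9x7x88z7
Sorted (with $ < everything):
  sorted[0] = $7y77z9x7x88z7  (last char: '7')
  sorted[1] = 7$7y77z9x7x88z  (last char: 'z')
  sorted[2] = 77z9x7x88z7$7y  (last char: 'y')
  sorted[3] = 7x88z7$7y77z9x  (last char: 'x')
  sorted[4] = 7y77z9x7x88z7$  (last char: '$')
  sorted[5] = 7z9x7x88z7$7y7  (last char: '7')
  sorted[6] = 88z7$7y77z9x7x  (last char: 'x')
  sorted[7] = 8z7$7y77z9x7x8  (last char: '8')
  sorted[8] = 9x7x88z7$7y77z  (last char: 'z')
  sorted[9] = x7x88z7$7y77z9  (last char: '9')
  sorted[10] = x88z7$7y77z9x7  (last char: '7')
  sorted[11] = y77z9x7x88z7$7  (last char: '7')
  sorted[12] = z7$7y77z9x7x88  (last char: '8')
  sorted[13] = z9x7x88z7$7y77  (last char: '7')
Last column: 7zyx$7x8z97787
Original string S is at sorted index 4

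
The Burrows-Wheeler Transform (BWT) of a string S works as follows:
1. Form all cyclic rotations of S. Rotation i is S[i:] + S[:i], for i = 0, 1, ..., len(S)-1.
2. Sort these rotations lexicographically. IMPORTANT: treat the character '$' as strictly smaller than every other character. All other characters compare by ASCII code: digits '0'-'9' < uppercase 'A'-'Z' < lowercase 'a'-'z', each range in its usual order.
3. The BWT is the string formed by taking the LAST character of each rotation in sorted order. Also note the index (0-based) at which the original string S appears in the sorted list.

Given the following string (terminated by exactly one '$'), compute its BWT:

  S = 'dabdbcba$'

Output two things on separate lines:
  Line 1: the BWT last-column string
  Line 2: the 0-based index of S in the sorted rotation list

Answer: abdcdab$b
7

Derivation:
All 9 rotations (rotation i = S[i:]+S[:i]):
  rot[0] = dabdbcba$
  rot[1] = abdbcba$d
  rot[2] = bdbcba$da
  rot[3] = dbcba$dab
  rot[4] = bcba$dabd
  rot[5] = cba$dabdb
  rot[6] = ba$dabdbc
  rot[7] = a$dabdbcb
  rot[8] = $dabdbcba
Sorted (with $ < everything):
  sorted[0] = $dabdbcba  (last char: 'a')
  sorted[1] = a$dabdbcb  (last char: 'b')
  sorted[2] = abdbcba$d  (last char: 'd')
  sorted[3] = ba$dabdbc  (last char: 'c')
  sorted[4] = bcba$dabd  (last char: 'd')
  sorted[5] = bdbcba$da  (last char: 'a')
  sorted[6] = cba$dabdb  (last char: 'b')
  sorted[7] = dabdbcba$  (last char: '$')
  sorted[8] = dbcba$dab  (last char: 'b')
Last column: abdcdab$b
Original string S is at sorted index 7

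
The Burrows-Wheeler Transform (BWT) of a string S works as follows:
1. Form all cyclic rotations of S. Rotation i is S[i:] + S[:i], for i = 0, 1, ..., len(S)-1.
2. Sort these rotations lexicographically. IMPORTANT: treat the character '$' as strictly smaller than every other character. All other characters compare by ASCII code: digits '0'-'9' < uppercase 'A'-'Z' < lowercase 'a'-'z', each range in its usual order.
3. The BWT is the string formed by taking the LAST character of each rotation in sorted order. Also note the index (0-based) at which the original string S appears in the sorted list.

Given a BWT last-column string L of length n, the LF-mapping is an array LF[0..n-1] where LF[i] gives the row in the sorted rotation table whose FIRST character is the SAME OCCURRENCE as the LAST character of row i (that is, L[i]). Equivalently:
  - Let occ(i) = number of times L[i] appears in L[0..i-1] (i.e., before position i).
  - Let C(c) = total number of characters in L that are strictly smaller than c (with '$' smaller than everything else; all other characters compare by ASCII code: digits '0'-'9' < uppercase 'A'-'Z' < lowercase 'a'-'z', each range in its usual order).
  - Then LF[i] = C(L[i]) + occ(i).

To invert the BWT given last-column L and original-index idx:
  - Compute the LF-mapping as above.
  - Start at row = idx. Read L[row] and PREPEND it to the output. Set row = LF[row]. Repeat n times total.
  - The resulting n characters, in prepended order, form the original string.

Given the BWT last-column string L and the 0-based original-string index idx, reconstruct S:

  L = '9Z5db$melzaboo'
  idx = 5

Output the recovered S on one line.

LF mapping: 2 3 1 7 5 0 10 8 9 13 4 6 11 12
Walk LF starting at row 5, prepending L[row]:
  step 1: row=5, L[5]='$', prepend. Next row=LF[5]=0
  step 2: row=0, L[0]='9', prepend. Next row=LF[0]=2
  step 3: row=2, L[2]='5', prepend. Next row=LF[2]=1
  step 4: row=1, L[1]='Z', prepend. Next row=LF[1]=3
  step 5: row=3, L[3]='d', prepend. Next row=LF[3]=7
  step 6: row=7, L[7]='e', prepend. Next row=LF[7]=8
  step 7: row=8, L[8]='l', prepend. Next row=LF[8]=9
  step 8: row=9, L[9]='z', prepend. Next row=LF[9]=13
  step 9: row=13, L[13]='o', prepend. Next row=LF[13]=12
  step 10: row=12, L[12]='o', prepend. Next row=LF[12]=11
  step 11: row=11, L[11]='b', prepend. Next row=LF[11]=6
  step 12: row=6, L[6]='m', prepend. Next row=LF[6]=10
  step 13: row=10, L[10]='a', prepend. Next row=LF[10]=4
  step 14: row=4, L[4]='b', prepend. Next row=LF[4]=5
Reversed output: bamboozledZ59$

Answer: bamboozledZ59$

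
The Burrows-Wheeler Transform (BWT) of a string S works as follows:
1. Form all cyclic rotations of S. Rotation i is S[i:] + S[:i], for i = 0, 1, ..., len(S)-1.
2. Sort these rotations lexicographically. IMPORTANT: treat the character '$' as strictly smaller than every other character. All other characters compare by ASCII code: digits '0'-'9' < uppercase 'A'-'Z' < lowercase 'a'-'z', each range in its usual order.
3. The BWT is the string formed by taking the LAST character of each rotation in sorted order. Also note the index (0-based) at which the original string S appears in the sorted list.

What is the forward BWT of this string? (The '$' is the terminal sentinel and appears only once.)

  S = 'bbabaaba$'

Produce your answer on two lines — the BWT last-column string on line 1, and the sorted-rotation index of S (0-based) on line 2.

Answer: abbabaab$
8

Derivation:
All 9 rotations (rotation i = S[i:]+S[:i]):
  rot[0] = bbabaaba$
  rot[1] = babaaba$b
  rot[2] = abaaba$bb
  rot[3] = baaba$bba
  rot[4] = aaba$bbab
  rot[5] = aba$bbaba
  rot[6] = ba$bbabaa
  rot[7] = a$bbabaab
  rot[8] = $bbabaaba
Sorted (with $ < everything):
  sorted[0] = $bbabaaba  (last char: 'a')
  sorted[1] = a$bbabaab  (last char: 'b')
  sorted[2] = aaba$bbab  (last char: 'b')
  sorted[3] = aba$bbaba  (last char: 'a')
  sorted[4] = abaaba$bb  (last char: 'b')
  sorted[5] = ba$bbabaa  (last char: 'a')
  sorted[6] = baaba$bba  (last char: 'a')
  sorted[7] = babaaba$b  (last char: 'b')
  sorted[8] = bbabaaba$  (last char: '$')
Last column: abbabaab$
Original string S is at sorted index 8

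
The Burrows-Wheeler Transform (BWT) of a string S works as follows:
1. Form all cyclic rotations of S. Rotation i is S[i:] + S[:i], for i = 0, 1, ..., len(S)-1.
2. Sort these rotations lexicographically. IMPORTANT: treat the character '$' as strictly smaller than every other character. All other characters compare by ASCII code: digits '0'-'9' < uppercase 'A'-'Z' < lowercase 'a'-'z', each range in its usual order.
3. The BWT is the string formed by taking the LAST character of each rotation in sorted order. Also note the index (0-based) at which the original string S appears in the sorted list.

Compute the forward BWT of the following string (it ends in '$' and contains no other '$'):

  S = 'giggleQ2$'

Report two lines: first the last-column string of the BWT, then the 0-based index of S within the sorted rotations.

Answer: 2Qeli$ggg
5

Derivation:
All 9 rotations (rotation i = S[i:]+S[:i]):
  rot[0] = giggleQ2$
  rot[1] = iggleQ2$g
  rot[2] = ggleQ2$gi
  rot[3] = gleQ2$gig
  rot[4] = leQ2$gigg
  rot[5] = eQ2$giggl
  rot[6] = Q2$giggle
  rot[7] = 2$giggleQ
  rot[8] = $giggleQ2
Sorted (with $ < everything):
  sorted[0] = $giggleQ2  (last char: '2')
  sorted[1] = 2$giggleQ  (last char: 'Q')
  sorted[2] = Q2$giggle  (last char: 'e')
  sorted[3] = eQ2$giggl  (last char: 'l')
  sorted[4] = ggleQ2$gi  (last char: 'i')
  sorted[5] = giggleQ2$  (last char: '$')
  sorted[6] = gleQ2$gig  (last char: 'g')
  sorted[7] = iggleQ2$g  (last char: 'g')
  sorted[8] = leQ2$gigg  (last char: 'g')
Last column: 2Qeli$ggg
Original string S is at sorted index 5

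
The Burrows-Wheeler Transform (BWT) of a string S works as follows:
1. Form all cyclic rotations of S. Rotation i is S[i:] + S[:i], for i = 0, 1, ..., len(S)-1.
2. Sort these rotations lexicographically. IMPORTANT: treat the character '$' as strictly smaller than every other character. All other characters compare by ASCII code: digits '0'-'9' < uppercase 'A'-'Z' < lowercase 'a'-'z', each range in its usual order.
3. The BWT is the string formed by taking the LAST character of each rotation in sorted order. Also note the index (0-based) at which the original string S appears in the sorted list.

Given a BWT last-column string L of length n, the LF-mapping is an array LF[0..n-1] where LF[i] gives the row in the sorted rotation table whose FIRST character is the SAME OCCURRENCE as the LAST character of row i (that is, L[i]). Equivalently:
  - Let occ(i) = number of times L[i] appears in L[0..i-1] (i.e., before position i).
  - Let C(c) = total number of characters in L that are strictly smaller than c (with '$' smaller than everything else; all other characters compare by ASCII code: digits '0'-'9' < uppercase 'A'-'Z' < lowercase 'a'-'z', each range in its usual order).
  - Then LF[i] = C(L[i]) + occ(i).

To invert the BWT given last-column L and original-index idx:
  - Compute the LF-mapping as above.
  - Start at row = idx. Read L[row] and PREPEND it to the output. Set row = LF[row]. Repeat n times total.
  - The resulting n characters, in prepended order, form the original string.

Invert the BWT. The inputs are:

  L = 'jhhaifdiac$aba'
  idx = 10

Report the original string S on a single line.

LF mapping: 13 9 10 1 11 8 7 12 2 6 0 3 5 4
Walk LF starting at row 10, prepending L[row]:
  step 1: row=10, L[10]='$', prepend. Next row=LF[10]=0
  step 2: row=0, L[0]='j', prepend. Next row=LF[0]=13
  step 3: row=13, L[13]='a', prepend. Next row=LF[13]=4
  step 4: row=4, L[4]='i', prepend. Next row=LF[4]=11
  step 5: row=11, L[11]='a', prepend. Next row=LF[11]=3
  step 6: row=3, L[3]='a', prepend. Next row=LF[3]=1
  step 7: row=1, L[1]='h', prepend. Next row=LF[1]=9
  step 8: row=9, L[9]='c', prepend. Next row=LF[9]=6
  step 9: row=6, L[6]='d', prepend. Next row=LF[6]=7
  step 10: row=7, L[7]='i', prepend. Next row=LF[7]=12
  step 11: row=12, L[12]='b', prepend. Next row=LF[12]=5
  step 12: row=5, L[5]='f', prepend. Next row=LF[5]=8
  step 13: row=8, L[8]='a', prepend. Next row=LF[8]=2
  step 14: row=2, L[2]='h', prepend. Next row=LF[2]=10
Reversed output: hafbidchaaiaj$

Answer: hafbidchaaiaj$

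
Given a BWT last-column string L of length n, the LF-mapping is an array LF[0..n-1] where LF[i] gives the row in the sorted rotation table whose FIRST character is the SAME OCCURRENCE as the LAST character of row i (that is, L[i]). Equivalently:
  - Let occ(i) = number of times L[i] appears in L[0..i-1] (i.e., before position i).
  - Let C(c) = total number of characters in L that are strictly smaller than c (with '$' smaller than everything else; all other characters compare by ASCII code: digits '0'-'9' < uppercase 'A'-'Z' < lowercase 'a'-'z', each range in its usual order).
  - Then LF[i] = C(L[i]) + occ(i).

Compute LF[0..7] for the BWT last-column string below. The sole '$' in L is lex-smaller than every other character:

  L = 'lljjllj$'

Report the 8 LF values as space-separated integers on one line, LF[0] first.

Answer: 4 5 1 2 6 7 3 0

Derivation:
Char counts: '$':1, 'j':3, 'l':4
C (first-col start): C('$')=0, C('j')=1, C('l')=4
L[0]='l': occ=0, LF[0]=C('l')+0=4+0=4
L[1]='l': occ=1, LF[1]=C('l')+1=4+1=5
L[2]='j': occ=0, LF[2]=C('j')+0=1+0=1
L[3]='j': occ=1, LF[3]=C('j')+1=1+1=2
L[4]='l': occ=2, LF[4]=C('l')+2=4+2=6
L[5]='l': occ=3, LF[5]=C('l')+3=4+3=7
L[6]='j': occ=2, LF[6]=C('j')+2=1+2=3
L[7]='$': occ=0, LF[7]=C('$')+0=0+0=0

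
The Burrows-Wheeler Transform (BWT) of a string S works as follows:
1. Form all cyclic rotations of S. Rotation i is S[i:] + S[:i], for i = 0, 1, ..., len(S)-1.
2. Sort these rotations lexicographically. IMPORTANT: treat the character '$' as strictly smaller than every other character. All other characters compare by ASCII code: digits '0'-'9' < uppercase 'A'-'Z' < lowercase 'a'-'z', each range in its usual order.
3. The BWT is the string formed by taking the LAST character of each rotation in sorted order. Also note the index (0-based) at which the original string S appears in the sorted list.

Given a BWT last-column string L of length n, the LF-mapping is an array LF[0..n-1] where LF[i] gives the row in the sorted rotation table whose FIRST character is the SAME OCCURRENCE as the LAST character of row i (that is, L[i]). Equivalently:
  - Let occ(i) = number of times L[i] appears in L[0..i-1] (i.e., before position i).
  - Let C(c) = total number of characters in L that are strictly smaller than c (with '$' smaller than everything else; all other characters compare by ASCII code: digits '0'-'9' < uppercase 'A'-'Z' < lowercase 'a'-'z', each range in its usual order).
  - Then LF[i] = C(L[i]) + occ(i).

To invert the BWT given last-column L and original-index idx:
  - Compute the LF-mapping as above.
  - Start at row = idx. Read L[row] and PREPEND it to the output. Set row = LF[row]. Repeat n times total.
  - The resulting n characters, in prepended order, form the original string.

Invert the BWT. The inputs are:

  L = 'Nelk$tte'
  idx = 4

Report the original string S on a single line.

LF mapping: 1 2 5 4 0 6 7 3
Walk LF starting at row 4, prepending L[row]:
  step 1: row=4, L[4]='$', prepend. Next row=LF[4]=0
  step 2: row=0, L[0]='N', prepend. Next row=LF[0]=1
  step 3: row=1, L[1]='e', prepend. Next row=LF[1]=2
  step 4: row=2, L[2]='l', prepend. Next row=LF[2]=5
  step 5: row=5, L[5]='t', prepend. Next row=LF[5]=6
  step 6: row=6, L[6]='t', prepend. Next row=LF[6]=7
  step 7: row=7, L[7]='e', prepend. Next row=LF[7]=3
  step 8: row=3, L[3]='k', prepend. Next row=LF[3]=4
Reversed output: kettleN$

Answer: kettleN$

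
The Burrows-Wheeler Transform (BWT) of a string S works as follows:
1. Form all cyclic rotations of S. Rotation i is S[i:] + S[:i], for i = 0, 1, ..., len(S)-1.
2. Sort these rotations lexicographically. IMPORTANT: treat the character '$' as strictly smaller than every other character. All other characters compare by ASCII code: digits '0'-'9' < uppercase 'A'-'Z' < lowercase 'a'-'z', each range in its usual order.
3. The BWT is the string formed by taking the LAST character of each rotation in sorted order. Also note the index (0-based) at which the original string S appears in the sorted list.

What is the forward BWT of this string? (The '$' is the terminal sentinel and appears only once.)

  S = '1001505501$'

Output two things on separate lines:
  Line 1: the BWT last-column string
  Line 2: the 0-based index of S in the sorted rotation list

All 11 rotations (rotation i = S[i:]+S[:i]):
  rot[0] = 1001505501$
  rot[1] = 001505501$1
  rot[2] = 01505501$10
  rot[3] = 1505501$100
  rot[4] = 505501$1001
  rot[5] = 05501$10015
  rot[6] = 5501$100150
  rot[7] = 501$1001505
  rot[8] = 01$10015055
  rot[9] = 1$100150550
  rot[10] = $1001505501
Sorted (with $ < everything):
  sorted[0] = $1001505501  (last char: '1')
  sorted[1] = 001505501$1  (last char: '1')
  sorted[2] = 01$10015055  (last char: '5')
  sorted[3] = 01505501$10  (last char: '0')
  sorted[4] = 05501$10015  (last char: '5')
  sorted[5] = 1$100150550  (last char: '0')
  sorted[6] = 1001505501$  (last char: '$')
  sorted[7] = 1505501$100  (last char: '0')
  sorted[8] = 501$1001505  (last char: '5')
  sorted[9] = 505501$1001  (last char: '1')
  sorted[10] = 5501$100150  (last char: '0')
Last column: 115050$0510
Original string S is at sorted index 6

Answer: 115050$0510
6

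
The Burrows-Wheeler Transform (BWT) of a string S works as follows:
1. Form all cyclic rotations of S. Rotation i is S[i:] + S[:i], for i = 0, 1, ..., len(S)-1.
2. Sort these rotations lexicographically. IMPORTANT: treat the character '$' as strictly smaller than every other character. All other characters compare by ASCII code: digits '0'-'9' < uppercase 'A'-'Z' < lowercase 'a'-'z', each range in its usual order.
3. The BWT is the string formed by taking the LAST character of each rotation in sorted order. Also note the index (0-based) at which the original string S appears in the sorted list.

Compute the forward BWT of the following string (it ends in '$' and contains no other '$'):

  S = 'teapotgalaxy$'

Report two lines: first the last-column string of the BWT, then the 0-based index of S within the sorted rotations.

Answer: ygelttapa$oax
9

Derivation:
All 13 rotations (rotation i = S[i:]+S[:i]):
  rot[0] = teapotgalaxy$
  rot[1] = eapotgalaxy$t
  rot[2] = apotgalaxy$te
  rot[3] = potgalaxy$tea
  rot[4] = otgalaxy$teap
  rot[5] = tgalaxy$teapo
  rot[6] = galaxy$teapot
  rot[7] = alaxy$teapotg
  rot[8] = laxy$teapotga
  rot[9] = axy$teapotgal
  rot[10] = xy$teapotgala
  rot[11] = y$teapotgalax
  rot[12] = $teapotgalaxy
Sorted (with $ < everything):
  sorted[0] = $teapotgalaxy  (last char: 'y')
  sorted[1] = alaxy$teapotg  (last char: 'g')
  sorted[2] = apotgalaxy$te  (last char: 'e')
  sorted[3] = axy$teapotgal  (last char: 'l')
  sorted[4] = eapotgalaxy$t  (last char: 't')
  sorted[5] = galaxy$teapot  (last char: 't')
  sorted[6] = laxy$teapotga  (last char: 'a')
  sorted[7] = otgalaxy$teap  (last char: 'p')
  sorted[8] = potgalaxy$tea  (last char: 'a')
  sorted[9] = teapotgalaxy$  (last char: '$')
  sorted[10] = tgalaxy$teapo  (last char: 'o')
  sorted[11] = xy$teapotgala  (last char: 'a')
  sorted[12] = y$teapotgalax  (last char: 'x')
Last column: ygelttapa$oax
Original string S is at sorted index 9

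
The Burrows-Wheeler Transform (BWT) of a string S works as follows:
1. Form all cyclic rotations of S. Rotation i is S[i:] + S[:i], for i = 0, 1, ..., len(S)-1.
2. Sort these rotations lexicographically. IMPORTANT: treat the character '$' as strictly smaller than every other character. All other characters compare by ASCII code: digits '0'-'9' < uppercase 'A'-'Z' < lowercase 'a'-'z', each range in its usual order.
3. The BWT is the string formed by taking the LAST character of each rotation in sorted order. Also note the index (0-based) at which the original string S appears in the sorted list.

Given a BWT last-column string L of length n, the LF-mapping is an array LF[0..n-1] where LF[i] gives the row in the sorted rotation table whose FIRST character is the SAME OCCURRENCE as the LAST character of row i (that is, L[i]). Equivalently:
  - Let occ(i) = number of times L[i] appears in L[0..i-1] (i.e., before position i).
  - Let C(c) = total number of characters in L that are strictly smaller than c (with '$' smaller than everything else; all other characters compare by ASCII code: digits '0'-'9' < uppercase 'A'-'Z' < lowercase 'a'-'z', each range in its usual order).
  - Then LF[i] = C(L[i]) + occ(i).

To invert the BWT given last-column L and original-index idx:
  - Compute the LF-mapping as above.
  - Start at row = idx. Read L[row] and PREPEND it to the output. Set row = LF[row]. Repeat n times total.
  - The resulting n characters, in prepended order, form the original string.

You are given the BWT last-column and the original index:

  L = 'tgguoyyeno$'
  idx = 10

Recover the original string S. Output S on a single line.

Answer: yoyonugget$

Derivation:
LF mapping: 7 2 3 8 5 9 10 1 4 6 0
Walk LF starting at row 10, prepending L[row]:
  step 1: row=10, L[10]='$', prepend. Next row=LF[10]=0
  step 2: row=0, L[0]='t', prepend. Next row=LF[0]=7
  step 3: row=7, L[7]='e', prepend. Next row=LF[7]=1
  step 4: row=1, L[1]='g', prepend. Next row=LF[1]=2
  step 5: row=2, L[2]='g', prepend. Next row=LF[2]=3
  step 6: row=3, L[3]='u', prepend. Next row=LF[3]=8
  step 7: row=8, L[8]='n', prepend. Next row=LF[8]=4
  step 8: row=4, L[4]='o', prepend. Next row=LF[4]=5
  step 9: row=5, L[5]='y', prepend. Next row=LF[5]=9
  step 10: row=9, L[9]='o', prepend. Next row=LF[9]=6
  step 11: row=6, L[6]='y', prepend. Next row=LF[6]=10
Reversed output: yoyonugget$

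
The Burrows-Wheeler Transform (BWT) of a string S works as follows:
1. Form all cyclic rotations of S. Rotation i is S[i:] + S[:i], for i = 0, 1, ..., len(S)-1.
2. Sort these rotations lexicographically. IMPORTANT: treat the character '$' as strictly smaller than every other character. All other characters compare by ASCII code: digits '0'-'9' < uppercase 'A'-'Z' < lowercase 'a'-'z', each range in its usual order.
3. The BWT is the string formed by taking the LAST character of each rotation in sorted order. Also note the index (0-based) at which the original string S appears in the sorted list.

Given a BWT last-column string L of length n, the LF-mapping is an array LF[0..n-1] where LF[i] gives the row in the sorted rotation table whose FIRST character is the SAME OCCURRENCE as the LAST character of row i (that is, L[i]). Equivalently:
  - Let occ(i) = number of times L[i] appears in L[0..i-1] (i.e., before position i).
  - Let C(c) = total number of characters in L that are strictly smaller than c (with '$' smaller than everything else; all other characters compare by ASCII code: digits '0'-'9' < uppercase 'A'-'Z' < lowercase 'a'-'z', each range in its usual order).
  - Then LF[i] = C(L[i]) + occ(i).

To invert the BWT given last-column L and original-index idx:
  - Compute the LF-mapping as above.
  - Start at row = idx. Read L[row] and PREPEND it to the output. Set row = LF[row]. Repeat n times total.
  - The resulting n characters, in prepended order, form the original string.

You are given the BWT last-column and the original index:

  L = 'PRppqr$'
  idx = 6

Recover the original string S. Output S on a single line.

LF mapping: 1 2 3 4 5 6 0
Walk LF starting at row 6, prepending L[row]:
  step 1: row=6, L[6]='$', prepend. Next row=LF[6]=0
  step 2: row=0, L[0]='P', prepend. Next row=LF[0]=1
  step 3: row=1, L[1]='R', prepend. Next row=LF[1]=2
  step 4: row=2, L[2]='p', prepend. Next row=LF[2]=3
  step 5: row=3, L[3]='p', prepend. Next row=LF[3]=4
  step 6: row=4, L[4]='q', prepend. Next row=LF[4]=5
  step 7: row=5, L[5]='r', prepend. Next row=LF[5]=6
Reversed output: rqppRP$

Answer: rqppRP$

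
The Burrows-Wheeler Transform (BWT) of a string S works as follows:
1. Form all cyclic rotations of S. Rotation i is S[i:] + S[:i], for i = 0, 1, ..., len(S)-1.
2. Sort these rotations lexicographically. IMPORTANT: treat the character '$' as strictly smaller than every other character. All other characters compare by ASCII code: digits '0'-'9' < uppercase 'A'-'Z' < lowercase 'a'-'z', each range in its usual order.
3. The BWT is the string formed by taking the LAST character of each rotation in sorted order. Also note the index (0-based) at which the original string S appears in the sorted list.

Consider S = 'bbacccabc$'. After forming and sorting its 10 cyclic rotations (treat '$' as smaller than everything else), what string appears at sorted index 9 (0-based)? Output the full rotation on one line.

Answer: cccabc$bba

Derivation:
All 10 rotations (rotation i = S[i:]+S[:i]):
  rot[0] = bbacccabc$
  rot[1] = bacccabc$b
  rot[2] = acccabc$bb
  rot[3] = cccabc$bba
  rot[4] = ccabc$bbac
  rot[5] = cabc$bbacc
  rot[6] = abc$bbaccc
  rot[7] = bc$bbaccca
  rot[8] = c$bbacccab
  rot[9] = $bbacccabc
Sorted (with $ < everything):
  sorted[0] = $bbacccabc
  sorted[1] = abc$bbaccc
  sorted[2] = acccabc$bb
  sorted[3] = bacccabc$b
  sorted[4] = bbacccabc$
  sorted[5] = bc$bbaccca
  sorted[6] = c$bbacccab
  sorted[7] = cabc$bbacc
  sorted[8] = ccabc$bbac
  sorted[9] = cccabc$bba
sorted[9] = cccabc$bba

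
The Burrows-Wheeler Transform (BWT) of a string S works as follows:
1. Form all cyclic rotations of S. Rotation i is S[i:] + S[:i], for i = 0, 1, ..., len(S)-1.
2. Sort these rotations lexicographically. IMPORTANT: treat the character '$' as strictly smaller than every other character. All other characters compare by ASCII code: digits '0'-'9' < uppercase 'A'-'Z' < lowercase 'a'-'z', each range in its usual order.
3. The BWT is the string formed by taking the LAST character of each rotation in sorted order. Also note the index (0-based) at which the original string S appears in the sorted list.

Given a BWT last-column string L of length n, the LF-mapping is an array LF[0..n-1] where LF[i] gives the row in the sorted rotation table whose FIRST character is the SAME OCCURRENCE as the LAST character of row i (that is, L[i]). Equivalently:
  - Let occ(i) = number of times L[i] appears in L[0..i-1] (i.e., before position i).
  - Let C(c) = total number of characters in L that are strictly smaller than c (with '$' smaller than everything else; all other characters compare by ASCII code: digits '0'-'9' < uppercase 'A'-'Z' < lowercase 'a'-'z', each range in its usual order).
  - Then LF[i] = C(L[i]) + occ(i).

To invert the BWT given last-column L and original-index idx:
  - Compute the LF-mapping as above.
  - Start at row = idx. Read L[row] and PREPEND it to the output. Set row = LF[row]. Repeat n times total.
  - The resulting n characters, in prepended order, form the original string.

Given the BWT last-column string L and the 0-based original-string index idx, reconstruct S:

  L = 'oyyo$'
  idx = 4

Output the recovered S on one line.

Answer: yoyo$

Derivation:
LF mapping: 1 3 4 2 0
Walk LF starting at row 4, prepending L[row]:
  step 1: row=4, L[4]='$', prepend. Next row=LF[4]=0
  step 2: row=0, L[0]='o', prepend. Next row=LF[0]=1
  step 3: row=1, L[1]='y', prepend. Next row=LF[1]=3
  step 4: row=3, L[3]='o', prepend. Next row=LF[3]=2
  step 5: row=2, L[2]='y', prepend. Next row=LF[2]=4
Reversed output: yoyo$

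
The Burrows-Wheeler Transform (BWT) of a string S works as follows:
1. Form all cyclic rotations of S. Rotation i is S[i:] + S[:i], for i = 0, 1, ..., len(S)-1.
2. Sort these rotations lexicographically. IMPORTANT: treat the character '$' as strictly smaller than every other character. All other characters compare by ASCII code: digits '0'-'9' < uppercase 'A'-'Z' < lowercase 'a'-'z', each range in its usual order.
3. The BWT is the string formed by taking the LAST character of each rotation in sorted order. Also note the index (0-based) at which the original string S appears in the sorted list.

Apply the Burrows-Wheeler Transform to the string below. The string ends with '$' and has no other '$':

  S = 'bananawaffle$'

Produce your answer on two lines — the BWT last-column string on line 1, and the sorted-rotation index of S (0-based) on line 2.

All 13 rotations (rotation i = S[i:]+S[:i]):
  rot[0] = bananawaffle$
  rot[1] = ananawaffle$b
  rot[2] = nanawaffle$ba
  rot[3] = anawaffle$ban
  rot[4] = nawaffle$bana
  rot[5] = awaffle$banan
  rot[6] = waffle$banana
  rot[7] = affle$bananaw
  rot[8] = ffle$bananawa
  rot[9] = fle$bananawaf
  rot[10] = le$bananawaff
  rot[11] = e$bananawaffl
  rot[12] = $bananawaffle
Sorted (with $ < everything):
  sorted[0] = $bananawaffle  (last char: 'e')
  sorted[1] = affle$bananaw  (last char: 'w')
  sorted[2] = ananawaffle$b  (last char: 'b')
  sorted[3] = anawaffle$ban  (last char: 'n')
  sorted[4] = awaffle$banan  (last char: 'n')
  sorted[5] = bananawaffle$  (last char: '$')
  sorted[6] = e$bananawaffl  (last char: 'l')
  sorted[7] = ffle$bananawa  (last char: 'a')
  sorted[8] = fle$bananawaf  (last char: 'f')
  sorted[9] = le$bananawaff  (last char: 'f')
  sorted[10] = nanawaffle$ba  (last char: 'a')
  sorted[11] = nawaffle$bana  (last char: 'a')
  sorted[12] = waffle$banana  (last char: 'a')
Last column: ewbnn$laffaaa
Original string S is at sorted index 5

Answer: ewbnn$laffaaa
5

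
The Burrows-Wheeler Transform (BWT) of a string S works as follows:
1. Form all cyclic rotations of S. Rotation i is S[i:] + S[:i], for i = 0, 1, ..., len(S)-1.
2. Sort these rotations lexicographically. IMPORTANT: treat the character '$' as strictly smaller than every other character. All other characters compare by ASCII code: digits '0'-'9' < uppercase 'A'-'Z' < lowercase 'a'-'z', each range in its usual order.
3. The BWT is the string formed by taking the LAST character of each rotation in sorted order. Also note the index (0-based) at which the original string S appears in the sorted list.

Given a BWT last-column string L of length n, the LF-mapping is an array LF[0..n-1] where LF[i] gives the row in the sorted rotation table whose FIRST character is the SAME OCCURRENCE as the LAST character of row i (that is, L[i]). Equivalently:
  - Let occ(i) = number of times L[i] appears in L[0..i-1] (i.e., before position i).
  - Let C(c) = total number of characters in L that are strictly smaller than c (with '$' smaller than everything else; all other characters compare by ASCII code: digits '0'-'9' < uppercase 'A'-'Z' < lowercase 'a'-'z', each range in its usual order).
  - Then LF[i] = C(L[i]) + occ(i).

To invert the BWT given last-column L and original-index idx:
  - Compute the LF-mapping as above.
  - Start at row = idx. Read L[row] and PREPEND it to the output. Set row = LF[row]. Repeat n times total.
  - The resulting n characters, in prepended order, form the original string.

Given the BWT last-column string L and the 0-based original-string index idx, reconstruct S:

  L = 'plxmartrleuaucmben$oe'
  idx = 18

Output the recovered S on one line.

LF mapping: 14 8 20 10 1 15 17 16 9 5 18 2 19 4 11 3 6 12 0 13 7
Walk LF starting at row 18, prepending L[row]:
  step 1: row=18, L[18]='$', prepend. Next row=LF[18]=0
  step 2: row=0, L[0]='p', prepend. Next row=LF[0]=14
  step 3: row=14, L[14]='m', prepend. Next row=LF[14]=11
  step 4: row=11, L[11]='a', prepend. Next row=LF[11]=2
  step 5: row=2, L[2]='x', prepend. Next row=LF[2]=20
  step 6: row=20, L[20]='e', prepend. Next row=LF[20]=7
  step 7: row=7, L[7]='r', prepend. Next row=LF[7]=16
  step 8: row=16, L[16]='e', prepend. Next row=LF[16]=6
  step 9: row=6, L[6]='t', prepend. Next row=LF[6]=17
  step 10: row=17, L[17]='n', prepend. Next row=LF[17]=12
  step 11: row=12, L[12]='u', prepend. Next row=LF[12]=19
  step 12: row=19, L[19]='o', prepend. Next row=LF[19]=13
  step 13: row=13, L[13]='c', prepend. Next row=LF[13]=4
  step 14: row=4, L[4]='a', prepend. Next row=LF[4]=1
  step 15: row=1, L[1]='l', prepend. Next row=LF[1]=8
  step 16: row=8, L[8]='l', prepend. Next row=LF[8]=9
  step 17: row=9, L[9]='e', prepend. Next row=LF[9]=5
  step 18: row=5, L[5]='r', prepend. Next row=LF[5]=15
  step 19: row=15, L[15]='b', prepend. Next row=LF[15]=3
  step 20: row=3, L[3]='m', prepend. Next row=LF[3]=10
  step 21: row=10, L[10]='u', prepend. Next row=LF[10]=18
Reversed output: umbrellacounterexamp$

Answer: umbrellacounterexamp$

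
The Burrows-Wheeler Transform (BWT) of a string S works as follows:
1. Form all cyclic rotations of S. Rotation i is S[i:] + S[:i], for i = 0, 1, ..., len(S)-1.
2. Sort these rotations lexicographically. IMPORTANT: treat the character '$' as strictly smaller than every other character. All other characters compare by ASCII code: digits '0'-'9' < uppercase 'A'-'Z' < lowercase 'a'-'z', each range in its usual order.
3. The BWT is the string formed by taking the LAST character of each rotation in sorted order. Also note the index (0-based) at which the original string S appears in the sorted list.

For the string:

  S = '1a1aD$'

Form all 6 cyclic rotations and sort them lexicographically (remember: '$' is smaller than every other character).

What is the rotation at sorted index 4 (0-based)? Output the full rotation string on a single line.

Answer: a1aD$1

Derivation:
All 6 rotations (rotation i = S[i:]+S[:i]):
  rot[0] = 1a1aD$
  rot[1] = a1aD$1
  rot[2] = 1aD$1a
  rot[3] = aD$1a1
  rot[4] = D$1a1a
  rot[5] = $1a1aD
Sorted (with $ < everything):
  sorted[0] = $1a1aD
  sorted[1] = 1a1aD$
  sorted[2] = 1aD$1a
  sorted[3] = D$1a1a
  sorted[4] = a1aD$1
  sorted[5] = aD$1a1
sorted[4] = a1aD$1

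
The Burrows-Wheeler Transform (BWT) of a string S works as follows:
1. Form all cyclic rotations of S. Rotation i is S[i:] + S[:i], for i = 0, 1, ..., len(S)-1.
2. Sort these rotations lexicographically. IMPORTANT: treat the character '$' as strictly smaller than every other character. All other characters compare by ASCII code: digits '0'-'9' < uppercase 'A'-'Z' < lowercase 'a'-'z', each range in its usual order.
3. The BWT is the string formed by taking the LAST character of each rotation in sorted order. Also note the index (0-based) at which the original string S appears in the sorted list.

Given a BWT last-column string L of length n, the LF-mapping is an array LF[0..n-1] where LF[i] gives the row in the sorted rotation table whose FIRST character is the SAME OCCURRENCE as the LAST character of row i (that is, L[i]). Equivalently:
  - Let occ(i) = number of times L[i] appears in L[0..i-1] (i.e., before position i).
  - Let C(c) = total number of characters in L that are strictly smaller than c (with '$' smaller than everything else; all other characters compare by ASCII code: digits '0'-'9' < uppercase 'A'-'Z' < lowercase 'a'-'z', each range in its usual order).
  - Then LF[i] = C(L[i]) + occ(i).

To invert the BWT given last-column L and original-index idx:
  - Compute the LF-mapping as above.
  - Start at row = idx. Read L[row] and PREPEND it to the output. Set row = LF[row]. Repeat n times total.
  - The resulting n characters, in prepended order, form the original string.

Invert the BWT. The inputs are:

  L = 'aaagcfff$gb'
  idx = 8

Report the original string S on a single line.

Answer: fffcbggaaa$

Derivation:
LF mapping: 1 2 3 9 5 6 7 8 0 10 4
Walk LF starting at row 8, prepending L[row]:
  step 1: row=8, L[8]='$', prepend. Next row=LF[8]=0
  step 2: row=0, L[0]='a', prepend. Next row=LF[0]=1
  step 3: row=1, L[1]='a', prepend. Next row=LF[1]=2
  step 4: row=2, L[2]='a', prepend. Next row=LF[2]=3
  step 5: row=3, L[3]='g', prepend. Next row=LF[3]=9
  step 6: row=9, L[9]='g', prepend. Next row=LF[9]=10
  step 7: row=10, L[10]='b', prepend. Next row=LF[10]=4
  step 8: row=4, L[4]='c', prepend. Next row=LF[4]=5
  step 9: row=5, L[5]='f', prepend. Next row=LF[5]=6
  step 10: row=6, L[6]='f', prepend. Next row=LF[6]=7
  step 11: row=7, L[7]='f', prepend. Next row=LF[7]=8
Reversed output: fffcbggaaa$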